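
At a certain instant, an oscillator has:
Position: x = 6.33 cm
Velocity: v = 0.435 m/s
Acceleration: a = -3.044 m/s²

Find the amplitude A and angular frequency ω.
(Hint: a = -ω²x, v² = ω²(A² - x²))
a = −ω²x → ω = √(|a|/x) = √(3.044/0.0633) = 6.935 rad/s
v² = ω²(A² − x²) → A = √(x² + v²/ω²) = √(0.0633² + 0.435²/6.935²) = 0.08912 m = 8.912 cm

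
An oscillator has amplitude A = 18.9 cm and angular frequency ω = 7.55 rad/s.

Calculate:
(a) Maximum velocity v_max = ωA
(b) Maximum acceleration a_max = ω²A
v_max = ωA = 7.55×0.189 = 1.427 m/s
a_max = ω²A = 7.55²×0.189 = 10.77 m/s²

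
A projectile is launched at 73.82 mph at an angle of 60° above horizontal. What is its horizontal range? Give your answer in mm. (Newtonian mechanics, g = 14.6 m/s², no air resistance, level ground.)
R = v₀² sin(2θ) / g (with unit conversion) = 64600.0 mm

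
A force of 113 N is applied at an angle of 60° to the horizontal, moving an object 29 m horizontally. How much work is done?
W = Fd cosθ = 113×29×cos(60°) = 1638.5 J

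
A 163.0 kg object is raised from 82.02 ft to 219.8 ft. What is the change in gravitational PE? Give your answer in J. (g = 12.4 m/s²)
ΔPE = mg(h₂ − h₁) = 163 kg × 12.4 m/s² × (67 − 25) m = 8.488e+04 J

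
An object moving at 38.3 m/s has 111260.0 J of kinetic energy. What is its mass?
KE = ½mv² → m = 2KE/v² = 2×111260.0/38.3² = 151.7 kg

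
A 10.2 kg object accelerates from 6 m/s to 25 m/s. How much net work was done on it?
W_net = ΔKE = ½m(v₂² − v₁²) = ½×10.2×(25² − 6²) = 3003.9 J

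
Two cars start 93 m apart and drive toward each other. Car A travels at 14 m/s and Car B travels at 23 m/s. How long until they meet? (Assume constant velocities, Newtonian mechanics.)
Combined speed: v_combined = 14 + 23 = 37 m/s
Time to meet: t = d/37 = 93/37 = 2.51 s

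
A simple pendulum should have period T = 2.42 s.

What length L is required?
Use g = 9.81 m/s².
T = 2π√(L/g) → L = g(T/2π)² = 9.81×(2.42/2π)² = 1.455 m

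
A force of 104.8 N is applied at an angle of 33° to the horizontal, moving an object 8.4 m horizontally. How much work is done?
W = Fd cosθ = 104.8×8.4×cos(33°) = 738.3 J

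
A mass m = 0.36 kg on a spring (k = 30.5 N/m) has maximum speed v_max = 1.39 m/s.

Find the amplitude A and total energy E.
½mv²_max = ½kA² → A = v_max√(m/k) = 1.39×√(0.36/30.5) = 0.151 m = 15.1 cm
E = ½mv²_max = ½×0.36×1.39² = 0.3478 J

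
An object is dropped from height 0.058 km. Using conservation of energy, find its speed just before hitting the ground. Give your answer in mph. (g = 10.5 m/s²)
mgh = ½mv² → v = √(2gh) = √(2×10.5×58) = 34.9 m/s = 78.07 mph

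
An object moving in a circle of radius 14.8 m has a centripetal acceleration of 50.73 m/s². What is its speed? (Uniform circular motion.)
v = √(a_c × r) = √(50.73 × 14.8) = 27.4 m/s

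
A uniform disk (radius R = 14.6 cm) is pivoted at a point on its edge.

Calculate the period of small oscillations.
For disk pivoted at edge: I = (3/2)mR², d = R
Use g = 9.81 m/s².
I/m = (3/2)R² = 0.03197 m²; d = R = 0.146 m
T = 2π√((3/2)R²/(gR)) = 2π√(3R/(2g)) = 0.9388 s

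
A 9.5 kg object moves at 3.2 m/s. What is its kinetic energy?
KE = ½mv² = ½×9.5×3.2² = 48.64 J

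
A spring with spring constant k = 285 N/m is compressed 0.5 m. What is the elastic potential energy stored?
PE = ½kx² = ½×285×0.5² = 35.62 J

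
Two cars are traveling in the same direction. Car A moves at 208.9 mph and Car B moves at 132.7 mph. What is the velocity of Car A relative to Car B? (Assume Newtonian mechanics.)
v_rel = v_A - v_B = 208.9 - 132.7 = 76.2 mph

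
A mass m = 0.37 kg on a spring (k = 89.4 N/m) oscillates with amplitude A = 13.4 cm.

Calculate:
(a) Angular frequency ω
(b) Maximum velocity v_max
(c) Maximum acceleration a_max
ω = √(k/m) = √(89.4/0.37) = 15.54 rad/s
v_max = ωA = 15.54×0.134 = 2.083 m/s
a_max = ω²A = 15.54²×0.134 = 32.38 m/s²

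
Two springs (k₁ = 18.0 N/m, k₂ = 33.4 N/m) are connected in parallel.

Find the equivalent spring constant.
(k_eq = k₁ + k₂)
k_eq = k₁ + k₂ = 18.0 + 33.4 = 51.4 N/m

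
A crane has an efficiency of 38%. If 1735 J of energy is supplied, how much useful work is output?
W_out = η × W_in = 0.38 × 1735 = 659.3 J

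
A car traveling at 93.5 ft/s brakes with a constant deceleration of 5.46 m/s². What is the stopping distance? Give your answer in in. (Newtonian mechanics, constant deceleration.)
d = v₀² / (2a) (with unit conversion) = 2928.0 in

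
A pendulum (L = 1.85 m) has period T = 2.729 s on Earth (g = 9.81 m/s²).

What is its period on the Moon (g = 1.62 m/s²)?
T = 2π√(L/g), so T_moon/T_earth = √(g_earth/g_moon)
T_moon = 2π√(1.85/1.62) = 6.714 s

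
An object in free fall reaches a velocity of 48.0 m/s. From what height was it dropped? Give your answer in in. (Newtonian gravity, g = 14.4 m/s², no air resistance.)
h = v²/(2g) (with unit conversion) = 3150.0 in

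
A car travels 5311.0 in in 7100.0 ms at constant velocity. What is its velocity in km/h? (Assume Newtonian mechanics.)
v = d/t (with unit conversion) = 68.4 km/h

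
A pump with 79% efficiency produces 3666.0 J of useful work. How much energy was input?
W_in = W_out/η = 3666.0/0.79 = 4640.5 J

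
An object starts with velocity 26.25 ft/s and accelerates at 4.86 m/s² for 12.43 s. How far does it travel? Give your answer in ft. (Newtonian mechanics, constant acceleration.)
d = v₀t + ½at² (with unit conversion) = 1558.0 ft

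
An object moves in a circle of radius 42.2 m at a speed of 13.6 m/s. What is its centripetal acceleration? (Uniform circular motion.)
a_c = v²/r = 13.6²/42.2 = 184.96/42.2 = 4.38 m/s²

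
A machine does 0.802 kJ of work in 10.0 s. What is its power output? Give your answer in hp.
P = W/t = 802 J / 10 s = 80.2 W = 0.1075 hp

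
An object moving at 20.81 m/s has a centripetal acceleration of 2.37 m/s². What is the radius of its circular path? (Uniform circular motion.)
r = v²/a_c = 20.81²/2.37 = 182.72 m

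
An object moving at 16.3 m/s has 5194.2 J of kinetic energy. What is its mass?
KE = ½mv² → m = 2KE/v² = 2×5194.2/16.3² = 39.1 kg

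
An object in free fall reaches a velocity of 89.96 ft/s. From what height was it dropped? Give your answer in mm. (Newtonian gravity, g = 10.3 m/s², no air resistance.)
h = v²/(2g) (with unit conversion) = 36500.0 mm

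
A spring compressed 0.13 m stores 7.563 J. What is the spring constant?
PE = ½kx² → k = 2PE/x² = 2×7.563/0.13² = 895.0 N/m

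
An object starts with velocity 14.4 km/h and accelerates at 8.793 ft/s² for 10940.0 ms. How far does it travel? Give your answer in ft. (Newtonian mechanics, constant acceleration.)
d = v₀t + ½at² (with unit conversion) = 669.8 ft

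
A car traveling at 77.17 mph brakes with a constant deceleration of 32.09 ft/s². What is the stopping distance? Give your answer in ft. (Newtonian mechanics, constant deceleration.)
d = v₀² / (2a) (with unit conversion) = 199.6 ft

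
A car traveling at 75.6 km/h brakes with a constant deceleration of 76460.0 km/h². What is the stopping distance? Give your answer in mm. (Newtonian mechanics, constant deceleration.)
d = v₀² / (2a) (with unit conversion) = 37370.0 mm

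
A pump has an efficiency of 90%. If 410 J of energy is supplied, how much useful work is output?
W_out = η × W_in = 0.9 × 410 = 369.0 J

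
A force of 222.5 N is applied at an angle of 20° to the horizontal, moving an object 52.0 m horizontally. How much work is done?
W = Fd cosθ = 222.5×52.0×cos(20°) = 10872.0 J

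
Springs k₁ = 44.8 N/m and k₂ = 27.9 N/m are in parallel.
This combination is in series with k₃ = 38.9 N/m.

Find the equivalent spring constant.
k₁₂ = k₁ + k₂ = 72.7 N/m (parallel)
1/k_eq = 1/k₁₂ + 1/k₃ → k_eq = 25.34 N/m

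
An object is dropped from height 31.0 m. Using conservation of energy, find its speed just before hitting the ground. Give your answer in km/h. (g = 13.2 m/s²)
mgh = ½mv² → v = √(2gh) = √(2×13.2×31) = 28.61 m/s = 103.0 km/h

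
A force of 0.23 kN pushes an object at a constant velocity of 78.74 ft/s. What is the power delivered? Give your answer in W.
P = Fv = 230 N × 24 m/s = 5520 W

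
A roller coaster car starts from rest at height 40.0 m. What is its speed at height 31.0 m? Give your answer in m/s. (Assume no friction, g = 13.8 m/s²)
mgh₁ = ½mv₂² + mgh₂ → v₂ = √(2g(h₁−h₂)) = √(2×13.8×(40−31)) = 15.76 m/s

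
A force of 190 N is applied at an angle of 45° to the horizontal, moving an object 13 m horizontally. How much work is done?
W = Fd cosθ = 190×13×cos(45°) = 1746.6 J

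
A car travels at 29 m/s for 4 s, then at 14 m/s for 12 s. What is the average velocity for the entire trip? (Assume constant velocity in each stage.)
d₁ = v₁t₁ = 29 × 4 = 116 m
d₂ = v₂t₂ = 14 × 12 = 168 m
d_total = 284 m, t_total = 16 s
v_avg = d_total/t_total = 284/16 = 17.75 m/s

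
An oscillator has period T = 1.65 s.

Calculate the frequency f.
f = 1/T = 1/1.65 = 0.6061 Hz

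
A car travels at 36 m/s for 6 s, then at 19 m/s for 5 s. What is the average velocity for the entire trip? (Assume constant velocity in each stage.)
d₁ = v₁t₁ = 36 × 6 = 216 m
d₂ = v₂t₂ = 19 × 5 = 95 m
d_total = 311 m, t_total = 11 s
v_avg = d_total/t_total = 311/11 = 28.27 m/s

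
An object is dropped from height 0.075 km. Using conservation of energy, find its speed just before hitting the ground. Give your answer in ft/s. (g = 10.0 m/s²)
mgh = ½mv² → v = √(2gh) = √(2×10.0×75) = 38.73 m/s = 127.1 ft/s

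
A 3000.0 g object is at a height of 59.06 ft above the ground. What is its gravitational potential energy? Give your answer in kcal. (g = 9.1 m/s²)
PE = mgh = 3 kg × 9.1 m/s² × 18 m = 491.4 J = 0.1175 kcal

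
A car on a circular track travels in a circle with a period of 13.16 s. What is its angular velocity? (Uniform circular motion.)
ω = 2π/T = 2π/13.16 = 0.4774 rad/s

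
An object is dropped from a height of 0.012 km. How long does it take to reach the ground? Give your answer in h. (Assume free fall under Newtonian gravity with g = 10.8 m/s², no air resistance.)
t = √(2h/g) (with unit conversion) = 0.0004141 h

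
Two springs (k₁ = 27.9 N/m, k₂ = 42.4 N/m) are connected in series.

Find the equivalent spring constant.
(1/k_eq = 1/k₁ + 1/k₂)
1/k_eq = 1/27.9 + 1/42.4 = 0.059427; k_eq = 16.83 N/m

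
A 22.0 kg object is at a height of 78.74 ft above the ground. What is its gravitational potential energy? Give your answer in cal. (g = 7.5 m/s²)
PE = mgh = 22 kg × 7.5 m/s² × 24 m = 3960 J = 946.5 cal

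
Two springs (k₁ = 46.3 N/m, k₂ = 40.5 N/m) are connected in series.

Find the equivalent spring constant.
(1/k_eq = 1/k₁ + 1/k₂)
1/k_eq = 1/46.3 + 1/40.5 = 0.04629; k_eq = 21.6 N/m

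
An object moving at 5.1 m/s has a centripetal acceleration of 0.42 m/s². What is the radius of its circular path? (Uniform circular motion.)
r = v²/a_c = 5.1²/0.42 = 61.93 m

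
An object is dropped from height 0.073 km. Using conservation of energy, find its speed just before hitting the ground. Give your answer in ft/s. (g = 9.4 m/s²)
mgh = ½mv² → v = √(2gh) = √(2×9.4×73) = 37.05 m/s = 121.5 ft/s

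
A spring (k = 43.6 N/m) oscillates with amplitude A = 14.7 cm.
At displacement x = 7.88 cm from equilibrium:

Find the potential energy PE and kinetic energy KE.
E_total = ½kA² = ½×43.6×(0.147)² = 0.4711 J
PE = ½kx² = ½×43.6×(0.0788)² = 0.1354 J
KE = E_total − PE = 0.3357 J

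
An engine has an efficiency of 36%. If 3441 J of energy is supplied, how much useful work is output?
W_out = η × W_in = 0.36 × 3441 = 1238.8 J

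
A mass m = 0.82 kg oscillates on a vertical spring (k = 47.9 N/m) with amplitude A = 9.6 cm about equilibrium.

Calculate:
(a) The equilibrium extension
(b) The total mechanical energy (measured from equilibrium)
x_eq = mg/k = 0.82×9.81/47.9 = 0.1679 m = 16.79 cm
E = ½kA² = ½×47.9×(0.096)² = 0.2207 J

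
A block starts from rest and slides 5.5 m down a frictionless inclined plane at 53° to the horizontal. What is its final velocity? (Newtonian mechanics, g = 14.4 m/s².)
a = g sin(θ) = 14.4 × sin(53°) = 11.5 m/s²
v = √(2ad) = √(2 × 11.5 × 5.5) = 11.25 m/s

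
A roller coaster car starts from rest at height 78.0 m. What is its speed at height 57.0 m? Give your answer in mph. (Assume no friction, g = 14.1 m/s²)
mgh₁ = ½mv₂² + mgh₂ → v₂ = √(2g(h₁−h₂)) = √(2×14.1×(78−57)) = 24.34 m/s = 54.44 mph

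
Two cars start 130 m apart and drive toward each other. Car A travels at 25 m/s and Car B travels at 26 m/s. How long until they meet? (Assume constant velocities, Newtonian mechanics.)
Combined speed: v_combined = 25 + 26 = 51 m/s
Time to meet: t = d/51 = 130/51 = 2.55 s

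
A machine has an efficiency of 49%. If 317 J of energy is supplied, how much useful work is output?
W_out = η × W_in = 0.49 × 317 = 155.33 J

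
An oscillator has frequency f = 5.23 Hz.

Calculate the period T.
T = 1/f = 1/5.23 = 0.1912 s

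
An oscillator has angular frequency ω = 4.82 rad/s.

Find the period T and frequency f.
T = 2π/ω = 2π/4.82 = 1.304 s; f = ω/2π = 0.7671 Hz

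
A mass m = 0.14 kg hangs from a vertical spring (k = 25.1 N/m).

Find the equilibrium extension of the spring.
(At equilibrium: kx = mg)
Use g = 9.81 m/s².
x_eq = mg/k = 0.14×9.81/25.1 = 0.05472 m = 5.472 cm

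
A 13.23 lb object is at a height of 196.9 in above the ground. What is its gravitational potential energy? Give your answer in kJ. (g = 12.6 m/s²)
PE = mgh = 6.001 kg × 12.6 m/s² × 5.001 m = 378.2 J = 0.3782 kJ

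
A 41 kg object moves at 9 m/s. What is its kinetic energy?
KE = ½mv² = ½×41×9² = 1660.5 J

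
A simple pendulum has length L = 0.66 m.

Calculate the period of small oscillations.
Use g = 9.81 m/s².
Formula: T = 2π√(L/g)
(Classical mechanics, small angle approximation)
T = 2π√(L/g) = 2π√(0.66/9.81) = 1.63 s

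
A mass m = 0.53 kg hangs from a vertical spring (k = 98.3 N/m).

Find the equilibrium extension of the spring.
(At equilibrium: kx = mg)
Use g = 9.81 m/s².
x_eq = mg/k = 0.53×9.81/98.3 = 0.05289 m = 5.289 cm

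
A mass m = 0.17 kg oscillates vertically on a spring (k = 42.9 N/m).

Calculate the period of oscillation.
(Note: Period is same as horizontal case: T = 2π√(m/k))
T = 2π√(m/k) = 2π√(0.17/42.9) = 0.3955 s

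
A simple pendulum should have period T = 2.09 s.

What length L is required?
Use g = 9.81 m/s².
T = 2π√(L/g) → L = g(T/2π)² = 9.81×(2.09/2π)² = 1.085 m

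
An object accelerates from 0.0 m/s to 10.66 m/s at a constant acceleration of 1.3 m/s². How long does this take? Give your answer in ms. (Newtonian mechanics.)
t = (v - v₀)/a (with unit conversion) = 8200.0 ms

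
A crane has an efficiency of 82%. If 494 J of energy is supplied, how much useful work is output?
W_out = η × W_in = 0.82 × 494 = 405.08 J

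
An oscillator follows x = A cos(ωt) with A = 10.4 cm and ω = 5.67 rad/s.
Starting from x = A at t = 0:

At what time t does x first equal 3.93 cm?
cos(ωt) = x/A = 3.93/10.4 = 0.3779
ωt = arccos(0.3779) = 1.183 rad
t = 1.183/5.67 = 0.2087 s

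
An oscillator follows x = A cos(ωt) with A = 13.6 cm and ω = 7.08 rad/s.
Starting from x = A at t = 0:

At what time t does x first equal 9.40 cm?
cos(ωt) = x/A = 9.4/13.6 = 0.6912
ωt = arccos(0.6912) = 0.8077 rad
t = 0.8077/7.08 = 0.1141 s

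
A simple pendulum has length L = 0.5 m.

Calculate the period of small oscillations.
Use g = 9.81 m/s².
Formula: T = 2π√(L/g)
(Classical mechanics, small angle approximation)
T = 2π√(L/g) = 2π√(0.5/9.81) = 1.419 s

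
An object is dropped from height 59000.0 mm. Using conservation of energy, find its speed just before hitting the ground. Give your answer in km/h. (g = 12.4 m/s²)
mgh = ½mv² → v = √(2gh) = √(2×12.4×59) = 38.25 m/s = 137.7 km/h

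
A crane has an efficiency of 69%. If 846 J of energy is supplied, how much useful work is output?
W_out = η × W_in = 0.69 × 846 = 583.74 J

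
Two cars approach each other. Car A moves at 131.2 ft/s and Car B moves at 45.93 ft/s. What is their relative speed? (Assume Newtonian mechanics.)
v_rel = v_A + v_B = 131.2 + 45.93 = 177.1 ft/s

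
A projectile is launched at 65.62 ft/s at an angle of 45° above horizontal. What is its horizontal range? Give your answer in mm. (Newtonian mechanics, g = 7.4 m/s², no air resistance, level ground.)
R = v₀² sin(2θ) / g (with unit conversion) = 54060.0 mm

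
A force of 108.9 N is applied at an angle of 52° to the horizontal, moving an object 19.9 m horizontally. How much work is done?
W = Fd cosθ = 108.9×19.9×cos(52°) = 1334.2 J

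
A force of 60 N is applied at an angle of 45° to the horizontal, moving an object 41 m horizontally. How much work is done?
W = Fd cosθ = 60×41×cos(45°) = 1739.5 J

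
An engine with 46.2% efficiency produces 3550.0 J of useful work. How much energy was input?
W_in = W_out/η = 3550.0/0.462 = 7684.0 J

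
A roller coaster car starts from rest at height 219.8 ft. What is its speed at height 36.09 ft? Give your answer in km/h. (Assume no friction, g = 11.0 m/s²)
mgh₁ = ½mv₂² + mgh₂ → v₂ = √(2g(h₁−h₂)) = √(2×11.0×(67−11)) = 35.1 m/s = 126.4 km/h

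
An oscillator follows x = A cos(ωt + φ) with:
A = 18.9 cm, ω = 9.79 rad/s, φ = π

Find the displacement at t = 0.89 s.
x = A cos(ωt + φ) = 18.9×cos(9.79×0.89 + π) = 14.31 cm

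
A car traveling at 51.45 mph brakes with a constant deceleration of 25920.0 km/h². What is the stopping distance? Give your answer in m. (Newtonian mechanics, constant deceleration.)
d = v₀² / (2a) (with unit conversion) = 132.3 m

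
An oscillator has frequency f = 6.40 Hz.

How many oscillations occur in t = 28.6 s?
n = f×t = 6.4×28.6 = 183 oscillations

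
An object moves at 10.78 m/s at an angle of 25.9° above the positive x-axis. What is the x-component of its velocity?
vₓ = v cos(θ) = 10.78 × cos(25.9°) = 9.7 m/s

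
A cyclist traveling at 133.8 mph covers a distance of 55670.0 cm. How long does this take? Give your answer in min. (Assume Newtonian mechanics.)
t = d/v (with unit conversion) = 0.1551 min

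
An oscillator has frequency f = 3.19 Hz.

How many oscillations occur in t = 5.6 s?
n = f×t = 3.19×5.6 = 17.86 oscillations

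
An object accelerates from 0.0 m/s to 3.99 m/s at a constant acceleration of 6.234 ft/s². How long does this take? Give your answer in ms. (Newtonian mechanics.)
t = (v - v₀)/a (with unit conversion) = 2100.0 ms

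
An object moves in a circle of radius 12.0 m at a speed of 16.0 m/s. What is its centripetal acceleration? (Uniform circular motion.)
a_c = v²/r = 16.0²/12.0 = 256/12.0 = 21.33 m/s²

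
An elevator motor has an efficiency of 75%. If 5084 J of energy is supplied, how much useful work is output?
W_out = η × W_in = 0.75 × 5084 = 3813.0 J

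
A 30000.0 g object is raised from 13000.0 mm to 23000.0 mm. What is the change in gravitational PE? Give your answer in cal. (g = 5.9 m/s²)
ΔPE = mg(h₂ − h₁) = 30 kg × 5.9 m/s² × (23 − 13) m = 1770 J = 423.0 cal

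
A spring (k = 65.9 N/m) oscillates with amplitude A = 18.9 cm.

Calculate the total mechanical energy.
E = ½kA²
E = ½kA² = ½×65.9×(0.189)² = 1.177 J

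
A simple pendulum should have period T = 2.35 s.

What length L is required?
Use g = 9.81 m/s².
T = 2π√(L/g) → L = g(T/2π)² = 9.81×(2.35/2π)² = 1.372 m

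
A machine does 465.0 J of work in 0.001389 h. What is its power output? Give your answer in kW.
P = W/t = 465 J / 5 s = 92.99 W = 0.09299 kW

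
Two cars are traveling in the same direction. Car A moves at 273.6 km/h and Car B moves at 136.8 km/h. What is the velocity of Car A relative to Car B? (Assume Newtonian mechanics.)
v_rel = v_A - v_B = 273.6 - 136.8 = 136.8 km/h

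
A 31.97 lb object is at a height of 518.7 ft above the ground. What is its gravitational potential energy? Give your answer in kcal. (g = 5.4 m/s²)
PE = mgh = 14.5 kg × 5.4 m/s² × 158.1 m = 1.238e+04 J = 2.959 kcal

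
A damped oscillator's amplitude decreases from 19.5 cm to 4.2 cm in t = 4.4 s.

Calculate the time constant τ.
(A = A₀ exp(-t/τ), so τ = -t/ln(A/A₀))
A/A₀ = 4.2/19.5 = 0.2154; ln(A/A₀) = -1.535
τ = −t/ln(A/A₀) = −4.4/-1.535 = 2.866 s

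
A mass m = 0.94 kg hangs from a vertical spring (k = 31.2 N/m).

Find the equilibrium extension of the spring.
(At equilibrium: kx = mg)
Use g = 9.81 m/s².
x_eq = mg/k = 0.94×9.81/31.2 = 0.2956 m = 29.56 cm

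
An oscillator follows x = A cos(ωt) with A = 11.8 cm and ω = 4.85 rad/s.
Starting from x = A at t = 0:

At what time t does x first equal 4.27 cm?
cos(ωt) = x/A = 4.27/11.8 = 0.3619
ωt = arccos(0.3619) = 1.201 rad
t = 1.201/4.85 = 0.2475 s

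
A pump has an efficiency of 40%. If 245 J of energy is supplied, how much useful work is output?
W_out = η × W_in = 0.4 × 245 = 98.0 J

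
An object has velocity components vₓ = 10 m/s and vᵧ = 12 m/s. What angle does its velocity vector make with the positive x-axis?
θ = arctan(vᵧ/vₓ) = arctan(12/10) = 50.19°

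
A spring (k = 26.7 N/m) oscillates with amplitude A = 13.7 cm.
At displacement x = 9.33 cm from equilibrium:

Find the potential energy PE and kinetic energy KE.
E_total = ½kA² = ½×26.7×(0.137)² = 0.2506 J
PE = ½kx² = ½×26.7×(0.0933)² = 0.1162 J
KE = E_total − PE = 0.1344 J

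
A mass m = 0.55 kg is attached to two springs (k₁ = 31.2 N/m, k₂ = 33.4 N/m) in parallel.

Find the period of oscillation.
k_eq = k₁+k₂ = 64.6 N/m
T = 2π√(m/k_eq) = 2π√(0.55/64.6) = 0.5798 s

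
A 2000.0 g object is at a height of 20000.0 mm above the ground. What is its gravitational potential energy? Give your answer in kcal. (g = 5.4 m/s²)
PE = mgh = 2 kg × 5.4 m/s² × 20 m = 216 J = 0.05163 kcal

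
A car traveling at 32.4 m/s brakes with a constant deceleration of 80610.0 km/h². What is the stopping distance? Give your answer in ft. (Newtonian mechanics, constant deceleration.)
d = v₀² / (2a) (with unit conversion) = 276.9 ft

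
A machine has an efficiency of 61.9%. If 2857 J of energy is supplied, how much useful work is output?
W_out = η × W_in = 0.619 × 2857 = 1768.5 J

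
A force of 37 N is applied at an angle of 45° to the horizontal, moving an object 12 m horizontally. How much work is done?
W = Fd cosθ = 37×12×cos(45°) = 313.96 J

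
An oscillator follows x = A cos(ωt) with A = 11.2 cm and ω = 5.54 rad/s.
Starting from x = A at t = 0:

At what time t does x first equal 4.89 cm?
cos(ωt) = x/A = 4.89/11.2 = 0.4366
ωt = arccos(0.4366) = 1.119 rad
t = 1.119/5.54 = 0.202 s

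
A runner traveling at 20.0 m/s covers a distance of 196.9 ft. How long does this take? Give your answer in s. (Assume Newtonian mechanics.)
t = d/v (with unit conversion) = 3.001 s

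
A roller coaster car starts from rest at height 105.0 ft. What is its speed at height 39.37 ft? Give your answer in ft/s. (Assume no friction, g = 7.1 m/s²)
mgh₁ = ½mv₂² + mgh₂ → v₂ = √(2g(h₁−h₂)) = √(2×7.1×(32−12)) = 16.85 m/s = 55.3 ft/s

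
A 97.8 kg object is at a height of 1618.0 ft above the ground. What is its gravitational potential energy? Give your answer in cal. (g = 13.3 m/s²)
PE = mgh = 97.8 kg × 13.3 m/s² × 493.2 m = 6.415e+05 J = 153300.0 cal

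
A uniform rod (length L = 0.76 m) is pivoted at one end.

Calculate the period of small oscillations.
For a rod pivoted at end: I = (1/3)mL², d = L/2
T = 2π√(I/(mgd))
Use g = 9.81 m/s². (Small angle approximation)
I/m = (1/3)L² = 0.1925 m²; d = L/2 = 0.38 m
T = 2π√(I/(mgd)) = 2π√(0.1925/(9.81×0.38)) = 1.428 s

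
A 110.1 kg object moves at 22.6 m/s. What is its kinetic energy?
KE = ½mv² = ½×110.1×22.6² = 28117.34 J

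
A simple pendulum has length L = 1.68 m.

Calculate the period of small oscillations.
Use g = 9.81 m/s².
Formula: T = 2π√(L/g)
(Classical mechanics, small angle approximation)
T = 2π√(L/g) = 2π√(1.68/9.81) = 2.6 s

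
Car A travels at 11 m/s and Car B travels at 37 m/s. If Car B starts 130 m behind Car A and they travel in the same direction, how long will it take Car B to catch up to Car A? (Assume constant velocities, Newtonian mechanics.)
Relative speed: v_rel = 37 - 11 = 26 m/s
Time to catch: t = d₀/v_rel = 130/26 = 5.0 s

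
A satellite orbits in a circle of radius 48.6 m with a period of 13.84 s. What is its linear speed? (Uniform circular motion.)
v = 2πr/T = 2π×48.6/13.84 = 22.06 m/s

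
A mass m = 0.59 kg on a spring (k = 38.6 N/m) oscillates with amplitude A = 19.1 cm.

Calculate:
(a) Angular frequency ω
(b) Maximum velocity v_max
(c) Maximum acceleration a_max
ω = √(k/m) = √(38.6/0.59) = 8.088 rad/s
v_max = ωA = 8.088×0.191 = 1.545 m/s
a_max = ω²A = 8.088²×0.191 = 12.5 m/s²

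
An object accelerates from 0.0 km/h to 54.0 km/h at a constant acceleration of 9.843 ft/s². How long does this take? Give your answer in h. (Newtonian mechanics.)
t = (v - v₀)/a (with unit conversion) = 0.001389 h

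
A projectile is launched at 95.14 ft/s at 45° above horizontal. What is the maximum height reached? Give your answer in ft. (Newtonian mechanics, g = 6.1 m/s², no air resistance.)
H = v₀²sin²(θ)/(2g) (with unit conversion) = 113.1 ft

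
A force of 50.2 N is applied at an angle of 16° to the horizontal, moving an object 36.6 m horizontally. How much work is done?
W = Fd cosθ = 50.2×36.6×cos(16°) = 1766.1 J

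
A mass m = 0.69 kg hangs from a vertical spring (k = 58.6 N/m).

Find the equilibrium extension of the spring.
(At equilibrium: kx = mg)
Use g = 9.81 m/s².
x_eq = mg/k = 0.69×9.81/58.6 = 0.1155 m = 11.55 cm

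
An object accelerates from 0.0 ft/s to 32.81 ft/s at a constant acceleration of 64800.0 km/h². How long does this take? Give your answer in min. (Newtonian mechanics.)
t = (v - v₀)/a (with unit conversion) = 0.03333 min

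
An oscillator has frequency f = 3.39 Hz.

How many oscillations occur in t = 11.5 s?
n = f×t = 3.39×11.5 = 38.98 oscillations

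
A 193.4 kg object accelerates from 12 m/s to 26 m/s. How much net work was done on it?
W_net = ΔKE = ½m(v₂² − v₁²) = ½×193.4×(26² − 12²) = 51444.4 J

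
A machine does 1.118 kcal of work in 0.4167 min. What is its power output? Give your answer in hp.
P = W/t = 4678 J / 25 s = 187.1 W = 0.2509 hp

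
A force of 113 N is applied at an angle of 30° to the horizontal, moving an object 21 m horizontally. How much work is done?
W = Fd cosθ = 113×21×cos(30°) = 2055.1 J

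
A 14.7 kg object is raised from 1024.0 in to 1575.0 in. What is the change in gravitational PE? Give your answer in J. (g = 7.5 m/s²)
ΔPE = mg(h₂ − h₁) = 14.7 kg × 7.5 m/s² × (40 − 26.01) m = 1543 J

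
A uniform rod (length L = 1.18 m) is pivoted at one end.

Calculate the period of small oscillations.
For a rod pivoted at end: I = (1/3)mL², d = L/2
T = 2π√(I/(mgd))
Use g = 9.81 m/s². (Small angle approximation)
I/m = (1/3)L² = 0.4641 m²; d = L/2 = 0.59 m
T = 2π√(I/(mgd)) = 2π√(0.4641/(9.81×0.59)) = 1.779 s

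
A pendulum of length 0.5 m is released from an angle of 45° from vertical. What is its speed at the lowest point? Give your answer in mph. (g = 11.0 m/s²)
h = L(1 − cosθ) = 0.5×(1 − cos45°) = 0.1464 m
v = √(2gh) = √(2×11.0×0.1464) = 1.795 m/s = 4.015 mph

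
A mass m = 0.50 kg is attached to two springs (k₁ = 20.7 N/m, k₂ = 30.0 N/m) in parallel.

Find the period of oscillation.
k_eq = k₁+k₂ = 50.7 N/m
T = 2π√(m/k_eq) = 2π√(0.5/50.7) = 0.624 s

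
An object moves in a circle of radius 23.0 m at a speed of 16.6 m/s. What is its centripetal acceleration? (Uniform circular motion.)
a_c = v²/r = 16.6²/23.0 = 275.56/23.0 = 11.98 m/s²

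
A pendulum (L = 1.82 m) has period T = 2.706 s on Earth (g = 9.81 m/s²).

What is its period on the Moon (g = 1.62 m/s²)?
T = 2π√(L/g), so T_moon/T_earth = √(g_earth/g_moon)
T_moon = 2π√(1.82/1.62) = 6.66 s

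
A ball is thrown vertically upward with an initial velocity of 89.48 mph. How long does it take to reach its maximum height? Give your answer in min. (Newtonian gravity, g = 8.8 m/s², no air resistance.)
t_up = v₀/g (with unit conversion) = 0.07576 min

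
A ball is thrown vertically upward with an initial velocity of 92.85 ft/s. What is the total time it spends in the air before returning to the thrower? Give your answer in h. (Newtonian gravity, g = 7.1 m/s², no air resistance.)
t_total = 2v₀/g (with unit conversion) = 0.002214 h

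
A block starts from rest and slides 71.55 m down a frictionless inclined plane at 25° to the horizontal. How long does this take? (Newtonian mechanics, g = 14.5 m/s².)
a = g sin(θ) = 14.5 × sin(25°) = 6.13 m/s²
t = √(2d/a) = √(2 × 71.55 / 6.13) = 4.83 s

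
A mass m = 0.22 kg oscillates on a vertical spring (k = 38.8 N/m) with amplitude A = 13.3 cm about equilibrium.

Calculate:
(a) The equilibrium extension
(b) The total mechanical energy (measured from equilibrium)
x_eq = mg/k = 0.22×9.81/38.8 = 0.05562 m = 5.562 cm
E = ½kA² = ½×38.8×(0.133)² = 0.3432 J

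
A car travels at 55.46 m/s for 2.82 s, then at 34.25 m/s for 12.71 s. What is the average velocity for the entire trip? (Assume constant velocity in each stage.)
d₁ = v₁t₁ = 55.46 × 2.82 = 156.397 m
d₂ = v₂t₂ = 34.25 × 12.71 = 435.318 m
d_total = 591.71 m, t_total = 15.53 s
v_avg = d_total/t_total = 591.71/15.53 = 38.1 m/s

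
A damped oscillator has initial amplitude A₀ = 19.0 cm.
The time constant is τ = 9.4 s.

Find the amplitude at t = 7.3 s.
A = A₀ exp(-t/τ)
A = A₀ exp(−t/τ) = 19.0×exp(−7.3/9.4) = 8.739 cm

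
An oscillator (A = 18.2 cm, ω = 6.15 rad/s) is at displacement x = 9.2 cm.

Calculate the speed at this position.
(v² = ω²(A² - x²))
v = ω√(A² − x²) = 6.15×√(0.182² − 0.092²) = 0.9658 m/s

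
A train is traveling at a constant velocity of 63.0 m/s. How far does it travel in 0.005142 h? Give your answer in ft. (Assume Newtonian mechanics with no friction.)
d = vt (with unit conversion) = 3826.0 ft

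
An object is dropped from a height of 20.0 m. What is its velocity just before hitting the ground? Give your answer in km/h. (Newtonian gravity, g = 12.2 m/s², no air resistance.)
v = √(2gh) (with unit conversion) = 79.53 km/h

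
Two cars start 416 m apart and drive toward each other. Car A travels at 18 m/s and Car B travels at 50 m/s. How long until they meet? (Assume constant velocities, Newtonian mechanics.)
Combined speed: v_combined = 18 + 50 = 68 m/s
Time to meet: t = d/68 = 416/68 = 6.12 s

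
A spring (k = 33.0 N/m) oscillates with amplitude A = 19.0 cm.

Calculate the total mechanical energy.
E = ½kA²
E = ½kA² = ½×33.0×(0.19)² = 0.5957 J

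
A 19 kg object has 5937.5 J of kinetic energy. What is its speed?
KE = ½mv² → v = √(2KE/m) = √(2×5937.5/19) = 25.0 m/s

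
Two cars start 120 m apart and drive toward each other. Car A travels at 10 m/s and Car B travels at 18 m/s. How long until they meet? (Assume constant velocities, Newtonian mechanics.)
Combined speed: v_combined = 10 + 18 = 28 m/s
Time to meet: t = d/28 = 120/28 = 4.29 s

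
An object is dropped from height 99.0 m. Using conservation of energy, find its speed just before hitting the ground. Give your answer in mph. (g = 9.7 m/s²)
mgh = ½mv² → v = √(2gh) = √(2×9.7×99) = 43.82 m/s = 98.03 mph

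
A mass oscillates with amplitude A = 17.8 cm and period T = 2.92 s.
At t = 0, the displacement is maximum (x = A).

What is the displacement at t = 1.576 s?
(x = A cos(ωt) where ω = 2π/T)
ω = 2π/T = 2π/2.92 = 2.152 rad/s
x = A cos(ωt) = 17.8×cos(2.152×1.576) = -17.25 cm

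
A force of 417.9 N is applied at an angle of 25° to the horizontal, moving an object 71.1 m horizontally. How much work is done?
W = Fd cosθ = 417.9×71.1×cos(25°) = 26929.0 J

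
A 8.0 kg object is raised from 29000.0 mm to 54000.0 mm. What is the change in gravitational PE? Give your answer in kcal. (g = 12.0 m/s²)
ΔPE = mg(h₂ − h₁) = 8 kg × 12.0 m/s² × (54 − 29) m = 2400 J = 0.5736 kcal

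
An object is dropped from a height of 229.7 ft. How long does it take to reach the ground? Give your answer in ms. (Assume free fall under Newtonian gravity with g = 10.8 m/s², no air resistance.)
t = √(2h/g) (with unit conversion) = 3601.0 ms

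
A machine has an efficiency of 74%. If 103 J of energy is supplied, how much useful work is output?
W_out = η × W_in = 0.74 × 103 = 76.22 J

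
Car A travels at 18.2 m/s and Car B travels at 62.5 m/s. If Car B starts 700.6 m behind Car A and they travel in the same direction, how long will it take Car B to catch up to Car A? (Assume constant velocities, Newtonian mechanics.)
Relative speed: v_rel = 62.5 - 18.2 = 44.3 m/s
Time to catch: t = d₀/v_rel = 700.6/44.3 = 15.81 s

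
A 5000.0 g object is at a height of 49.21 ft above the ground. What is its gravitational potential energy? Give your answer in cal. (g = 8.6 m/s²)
PE = mgh = 5 kg × 8.6 m/s² × 15 m = 645 J = 154.2 cal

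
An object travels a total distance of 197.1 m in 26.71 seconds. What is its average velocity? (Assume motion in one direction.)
v_avg = Δd / Δt = 197.1 / 26.71 = 7.38 m/s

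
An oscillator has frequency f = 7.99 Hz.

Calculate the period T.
T = 1/f = 1/7.99 = 0.1252 s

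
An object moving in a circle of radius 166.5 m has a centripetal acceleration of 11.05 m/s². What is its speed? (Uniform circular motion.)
v = √(a_c × r) = √(11.05 × 166.5) = 42.89 m/s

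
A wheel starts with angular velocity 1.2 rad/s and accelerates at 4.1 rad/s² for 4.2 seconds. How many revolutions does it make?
θ = ω₀t + ½αt² = 1.2×4.2 + ½×4.1×4.2² = 41.2 rad
Revolutions = θ/(2π) = 41.2/(2π) = 6.56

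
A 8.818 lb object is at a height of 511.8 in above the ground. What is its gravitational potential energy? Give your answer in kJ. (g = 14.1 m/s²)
PE = mgh = 4 kg × 14.1 m/s² × 13 m = 733.1 J = 0.7331 kJ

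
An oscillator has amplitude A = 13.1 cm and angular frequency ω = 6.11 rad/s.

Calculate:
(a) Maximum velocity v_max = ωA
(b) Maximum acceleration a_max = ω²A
v_max = ωA = 6.11×0.131 = 0.8004 m/s
a_max = ω²A = 6.11²×0.131 = 4.891 m/s²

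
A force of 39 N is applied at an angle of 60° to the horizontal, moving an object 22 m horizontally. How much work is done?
W = Fd cosθ = 39×22×cos(60°) = 429.0 J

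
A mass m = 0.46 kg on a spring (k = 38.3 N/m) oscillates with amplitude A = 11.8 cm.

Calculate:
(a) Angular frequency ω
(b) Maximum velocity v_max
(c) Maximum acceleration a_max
ω = √(k/m) = √(38.3/0.46) = 9.125 rad/s
v_max = ωA = 9.125×0.118 = 1.077 m/s
a_max = ω²A = 9.125²×0.118 = 9.825 m/s²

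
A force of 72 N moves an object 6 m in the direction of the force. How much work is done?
W = Fd = 72×6 = 432.0 J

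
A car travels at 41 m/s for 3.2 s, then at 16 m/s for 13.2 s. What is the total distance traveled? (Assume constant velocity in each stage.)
d₁ = v₁t₁ = 41 × 3.2 = 131.2 m
d₂ = v₂t₂ = 16 × 13.2 = 211.2 m
d_total = 131.2 + 211.2 = 342.4 m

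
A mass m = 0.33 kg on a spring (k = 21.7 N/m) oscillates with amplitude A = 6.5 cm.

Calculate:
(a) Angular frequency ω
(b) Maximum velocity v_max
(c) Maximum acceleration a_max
ω = √(k/m) = √(21.7/0.33) = 8.109 rad/s
v_max = ωA = 8.109×0.065 = 0.5271 m/s
a_max = ω²A = 8.109²×0.065 = 4.274 m/s²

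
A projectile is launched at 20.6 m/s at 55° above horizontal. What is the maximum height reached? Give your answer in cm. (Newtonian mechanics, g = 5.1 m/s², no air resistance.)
H = v₀²sin²(θ)/(2g) (with unit conversion) = 2792.0 cm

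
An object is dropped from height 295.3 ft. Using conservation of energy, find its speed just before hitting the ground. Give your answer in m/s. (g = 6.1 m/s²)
mgh = ½mv² → v = √(2gh) = √(2×6.1×90.01) = 33.14 m/s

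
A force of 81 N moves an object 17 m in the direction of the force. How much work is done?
W = Fd = 81×17 = 1377.0 J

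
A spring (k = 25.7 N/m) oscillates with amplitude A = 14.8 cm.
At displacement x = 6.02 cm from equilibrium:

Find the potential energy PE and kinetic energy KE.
E_total = ½kA² = ½×25.7×(0.148)² = 0.2815 J
PE = ½kx² = ½×25.7×(0.0602)² = 0.04657 J
KE = E_total − PE = 0.2349 J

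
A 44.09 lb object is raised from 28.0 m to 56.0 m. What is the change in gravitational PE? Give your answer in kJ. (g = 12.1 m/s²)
ΔPE = mg(h₂ − h₁) = 20 kg × 12.1 m/s² × (56 − 28) m = 6776 J = 6.776 kJ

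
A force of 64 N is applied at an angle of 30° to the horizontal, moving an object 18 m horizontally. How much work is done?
W = Fd cosθ = 64×18×cos(30°) = 997.66 J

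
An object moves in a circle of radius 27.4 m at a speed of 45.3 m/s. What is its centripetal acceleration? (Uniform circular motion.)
a_c = v²/r = 45.3²/27.4 = 2052.09/27.4 = 74.89 m/s²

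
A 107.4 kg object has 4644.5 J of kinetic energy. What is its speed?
KE = ½mv² → v = √(2KE/m) = √(2×4644.5/107.4) = 9.3 m/s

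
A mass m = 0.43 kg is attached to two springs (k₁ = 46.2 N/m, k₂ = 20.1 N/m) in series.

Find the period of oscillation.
k_eq = k₁k₂/(k₁+k₂) = 14.01 N/m
T = 2π√(m/k_eq) = 2π√(0.43/14.01) = 1.101 s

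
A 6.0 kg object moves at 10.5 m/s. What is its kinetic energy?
KE = ½mv² = ½×6.0×10.5² = 330.75 J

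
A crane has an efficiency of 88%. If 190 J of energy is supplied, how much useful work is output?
W_out = η × W_in = 0.88 × 190 = 167.2 J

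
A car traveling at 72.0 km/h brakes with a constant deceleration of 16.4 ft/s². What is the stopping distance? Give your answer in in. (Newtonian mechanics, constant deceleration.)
d = v₀² / (2a) (with unit conversion) = 1575.0 in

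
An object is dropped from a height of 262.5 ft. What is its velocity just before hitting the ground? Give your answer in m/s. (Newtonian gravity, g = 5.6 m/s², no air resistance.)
v = √(2gh) (with unit conversion) = 29.94 m/s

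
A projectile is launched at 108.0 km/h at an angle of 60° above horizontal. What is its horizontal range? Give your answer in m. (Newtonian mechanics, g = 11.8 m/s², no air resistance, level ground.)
R = v₀² sin(2θ) / g (with unit conversion) = 66.05 m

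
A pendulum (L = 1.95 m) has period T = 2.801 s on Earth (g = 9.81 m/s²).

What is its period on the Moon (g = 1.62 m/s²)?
T = 2π√(L/g), so T_moon/T_earth = √(g_earth/g_moon)
T_moon = 2π√(1.95/1.62) = 6.893 s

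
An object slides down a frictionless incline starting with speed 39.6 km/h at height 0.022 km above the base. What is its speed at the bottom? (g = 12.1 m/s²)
½mv₀² + mgh = ½mv² → v = √(v₀² + 2gh) = √(11² + 2×12.1×22) = 25.56 m/s = 92.02 km/h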